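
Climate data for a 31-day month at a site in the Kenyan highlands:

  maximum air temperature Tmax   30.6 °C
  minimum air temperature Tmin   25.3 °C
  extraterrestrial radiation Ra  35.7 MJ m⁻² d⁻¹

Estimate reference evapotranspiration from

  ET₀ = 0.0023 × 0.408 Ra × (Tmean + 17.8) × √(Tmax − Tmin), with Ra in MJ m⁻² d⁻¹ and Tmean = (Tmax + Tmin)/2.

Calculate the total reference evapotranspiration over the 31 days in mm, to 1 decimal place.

Tmean = (30.6 + 25.3)/2 = 27.95 °C
0.408 Ra = 0.408 × 35.7 = 14.5656 mm/d equivalent
ET₀ = 0.0023 × 14.5656 × (27.95 + 17.8) × √5.3 = 0.0023 × 14.5656 × 45.75 × 2.3022 = 3.5285 mm/d
Over 31 days: 3.5285 × 31 = 109.384 mm

109.4 mm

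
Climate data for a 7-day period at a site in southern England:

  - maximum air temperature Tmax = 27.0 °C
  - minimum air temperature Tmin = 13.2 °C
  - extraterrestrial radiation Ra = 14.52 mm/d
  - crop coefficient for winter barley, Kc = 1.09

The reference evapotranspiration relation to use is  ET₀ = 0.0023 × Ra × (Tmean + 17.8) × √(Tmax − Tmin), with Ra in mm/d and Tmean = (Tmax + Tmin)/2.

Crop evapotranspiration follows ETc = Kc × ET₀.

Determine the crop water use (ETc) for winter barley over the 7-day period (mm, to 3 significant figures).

Tmean = (27.0 + 13.2)/2 = 20.10 °C
ET₀ = 0.0023 × 14.52 × (20.10 + 17.8) × √13.8 = 0.0023 × 14.52 × 37.90 × 3.7148 = 4.7019 mm/d
ETc = Kc × ET₀ = 1.09 × 4.7019 = 5.1251 mm/d
Over 7 days: 5.1251 × 7 = 35.876 mm

35.9 mm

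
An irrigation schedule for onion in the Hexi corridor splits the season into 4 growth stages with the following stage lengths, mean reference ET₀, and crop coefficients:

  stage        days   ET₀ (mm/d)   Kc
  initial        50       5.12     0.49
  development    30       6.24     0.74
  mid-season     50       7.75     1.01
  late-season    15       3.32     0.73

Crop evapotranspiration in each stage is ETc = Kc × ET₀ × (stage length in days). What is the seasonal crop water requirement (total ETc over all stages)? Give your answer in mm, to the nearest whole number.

692 mm

initial: 0.49 × 5.12 × 50 = 125.44 mm
development: 0.74 × 6.24 × 30 = 138.53 mm
mid-season: 1.01 × 7.75 × 50 = 391.38 mm
late-season: 0.73 × 3.32 × 15 = 36.35 mm
Seasonal total = 691.70 mm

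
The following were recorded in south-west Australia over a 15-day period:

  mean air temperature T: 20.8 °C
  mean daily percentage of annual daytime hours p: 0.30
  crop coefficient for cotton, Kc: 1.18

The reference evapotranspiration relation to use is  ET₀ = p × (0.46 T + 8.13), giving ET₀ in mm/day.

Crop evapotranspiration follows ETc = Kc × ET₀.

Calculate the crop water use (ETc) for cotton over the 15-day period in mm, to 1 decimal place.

ET₀ = 0.30 × (0.46 × 20.8 + 8.13) = 0.30 × 17.698 = 5.3094 mm/d
ETc = Kc × ET₀ = 1.18 × 5.3094 = 6.2651 mm/d
Over 15 days: 6.2651 × 15 = 93.977 mm

94.0 mm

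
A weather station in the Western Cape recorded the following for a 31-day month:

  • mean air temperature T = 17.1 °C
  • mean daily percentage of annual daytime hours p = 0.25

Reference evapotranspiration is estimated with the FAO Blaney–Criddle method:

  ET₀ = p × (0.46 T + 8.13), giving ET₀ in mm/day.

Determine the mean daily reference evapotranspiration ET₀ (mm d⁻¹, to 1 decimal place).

ET₀ = 0.25 × (0.46 × 17.1 + 8.13) = 0.25 × 15.996 = 3.9990 mm/d

4.0 mm d⁻¹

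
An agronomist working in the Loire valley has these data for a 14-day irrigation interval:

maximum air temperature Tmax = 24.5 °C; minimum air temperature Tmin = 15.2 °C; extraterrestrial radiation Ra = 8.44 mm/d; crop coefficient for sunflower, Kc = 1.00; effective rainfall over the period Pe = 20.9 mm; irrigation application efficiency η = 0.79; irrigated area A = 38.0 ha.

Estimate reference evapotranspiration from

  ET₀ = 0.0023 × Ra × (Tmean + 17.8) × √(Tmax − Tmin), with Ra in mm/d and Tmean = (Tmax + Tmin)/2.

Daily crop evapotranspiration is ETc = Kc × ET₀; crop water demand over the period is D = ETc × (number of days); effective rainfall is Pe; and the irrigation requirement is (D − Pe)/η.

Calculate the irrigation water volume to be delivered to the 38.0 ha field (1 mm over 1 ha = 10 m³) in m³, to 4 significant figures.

4956 m³

Tmean = (24.5 + 15.2)/2 = 19.85 °C
ET₀ = 0.0023 × 8.44 × (19.85 + 17.8) × √9.3 = 0.0023 × 8.44 × 37.65 × 3.0496 = 2.2288 mm/d
ETc = Kc × ET₀ = 1.00 × 2.2288 = 2.2288 mm/d
Crop demand D = ETc × 14 d = 2.2288 × 14 = 31.203 mm
D − Pe = 31.203 − 20.9 = 10.303 mm
Gross irrigation = 10.303 / 0.79 = 13.042 mm
Volume = 13.042 mm × 38.0 ha × 10 = 4956.0 m³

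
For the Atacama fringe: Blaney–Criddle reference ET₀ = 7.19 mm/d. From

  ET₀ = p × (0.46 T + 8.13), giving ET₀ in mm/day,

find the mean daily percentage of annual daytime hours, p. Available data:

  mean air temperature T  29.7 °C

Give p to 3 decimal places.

p = ET₀ / (0.46 T + 8.13) = 7.19 / (0.46 × 29.7 + 8.13) = 7.19 / 21.792 = 0.3299

0.330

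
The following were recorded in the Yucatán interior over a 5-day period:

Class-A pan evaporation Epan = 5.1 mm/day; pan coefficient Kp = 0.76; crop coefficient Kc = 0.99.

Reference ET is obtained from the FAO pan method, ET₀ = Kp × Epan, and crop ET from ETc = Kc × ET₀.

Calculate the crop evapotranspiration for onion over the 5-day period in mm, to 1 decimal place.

ET₀ = 0.76 × 5.1 = 3.8760 mm/d
ETc = Kc × ET₀ = 0.99 × 3.8760 = 3.8372 mm/d
Over 5 days: 3.8372 × 5 = 19.186 mm

19.2 mm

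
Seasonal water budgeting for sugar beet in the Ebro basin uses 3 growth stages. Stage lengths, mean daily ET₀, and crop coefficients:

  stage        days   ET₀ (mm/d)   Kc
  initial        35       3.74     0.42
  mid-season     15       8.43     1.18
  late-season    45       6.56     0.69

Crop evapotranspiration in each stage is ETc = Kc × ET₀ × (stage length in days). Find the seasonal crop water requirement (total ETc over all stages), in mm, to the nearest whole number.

initial: 0.42 × 3.74 × 35 = 54.98 mm
mid-season: 1.18 × 8.43 × 15 = 149.21 mm
late-season: 0.69 × 6.56 × 45 = 203.69 mm
Seasonal total = 407.88 mm

408 mm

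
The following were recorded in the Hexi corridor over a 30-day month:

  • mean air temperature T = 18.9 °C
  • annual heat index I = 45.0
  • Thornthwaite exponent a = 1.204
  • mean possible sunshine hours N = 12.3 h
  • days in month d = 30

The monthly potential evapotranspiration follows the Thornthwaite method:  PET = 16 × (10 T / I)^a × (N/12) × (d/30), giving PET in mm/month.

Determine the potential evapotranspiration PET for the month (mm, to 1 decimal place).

92.3 mm

10T/I = 10 × 18.9 / 45.0 = 4.2000
(10T/I)^a = 4.2000^1.204 = 5.6285
Uncorrected PET = 16 × 5.6285 = 90.056 mm
Correction = (N/12)(d/30) = (12.3/12)(30/30) = 1.0250
PET = 90.056 × 1.0250 = 92.307 mm/month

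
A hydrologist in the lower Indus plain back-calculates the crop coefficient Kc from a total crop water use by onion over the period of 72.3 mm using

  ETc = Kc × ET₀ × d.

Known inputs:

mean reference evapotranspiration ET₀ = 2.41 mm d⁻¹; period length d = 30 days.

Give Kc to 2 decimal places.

1.00

ETc = Kc × ET₀ × d  ⇒  Kc = ETc / (ET₀ × d)
Kc = 72.3 / (2.41 × 30) = 72.3 / 72.30 = 1.0000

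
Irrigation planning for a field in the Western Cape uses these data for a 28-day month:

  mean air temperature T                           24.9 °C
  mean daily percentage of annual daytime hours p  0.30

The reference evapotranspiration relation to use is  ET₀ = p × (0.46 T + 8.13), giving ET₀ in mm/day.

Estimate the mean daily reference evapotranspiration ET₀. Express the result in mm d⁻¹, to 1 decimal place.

5.9 mm d⁻¹

ET₀ = 0.30 × (0.46 × 24.9 + 8.13) = 0.30 × 19.584 = 5.8752 mm/d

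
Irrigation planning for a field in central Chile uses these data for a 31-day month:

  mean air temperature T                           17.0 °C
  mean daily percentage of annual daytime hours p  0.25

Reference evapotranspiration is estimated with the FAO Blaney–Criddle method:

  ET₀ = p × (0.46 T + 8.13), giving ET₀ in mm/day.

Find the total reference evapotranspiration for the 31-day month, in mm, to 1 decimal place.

123.6 mm

ET₀ = 0.25 × (0.46 × 17.0 + 8.13) = 0.25 × 15.950 = 3.9875 mm/d
Monthly total = 3.9875 × 31 = 123.613 mm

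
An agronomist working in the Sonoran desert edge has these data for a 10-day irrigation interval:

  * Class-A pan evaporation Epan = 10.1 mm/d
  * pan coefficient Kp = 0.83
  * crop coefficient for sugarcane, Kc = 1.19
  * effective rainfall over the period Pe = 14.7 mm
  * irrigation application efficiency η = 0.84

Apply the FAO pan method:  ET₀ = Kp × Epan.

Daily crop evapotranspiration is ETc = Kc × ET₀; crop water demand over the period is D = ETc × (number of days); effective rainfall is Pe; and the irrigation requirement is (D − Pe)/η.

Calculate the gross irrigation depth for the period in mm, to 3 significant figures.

101 mm

ET₀ = 0.83 × 10.1 = 8.3830 mm/d
ETc = Kc × ET₀ = 1.19 × 8.3830 = 9.9758 mm/d
Crop demand D = ETc × 10 d = 9.9758 × 10 = 99.758 mm
D − Pe = 99.758 − 14.7 = 85.058 mm
Gross irrigation = 85.058 / 0.84 = 101.260 mm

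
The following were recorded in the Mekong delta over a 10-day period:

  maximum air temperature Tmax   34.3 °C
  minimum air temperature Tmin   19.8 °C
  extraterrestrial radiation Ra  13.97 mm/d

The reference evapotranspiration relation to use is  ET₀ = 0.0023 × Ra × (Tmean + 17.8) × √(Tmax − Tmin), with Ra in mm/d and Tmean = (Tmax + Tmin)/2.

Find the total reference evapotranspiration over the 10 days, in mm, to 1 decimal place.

54.9 mm

Tmean = (34.3 + 19.8)/2 = 27.05 °C
ET₀ = 0.0023 × 13.97 × (27.05 + 17.8) × √14.5 = 0.0023 × 13.97 × 44.85 × 3.8079 = 5.4875 mm/d
Over 10 days: 5.4875 × 10 = 54.875 mm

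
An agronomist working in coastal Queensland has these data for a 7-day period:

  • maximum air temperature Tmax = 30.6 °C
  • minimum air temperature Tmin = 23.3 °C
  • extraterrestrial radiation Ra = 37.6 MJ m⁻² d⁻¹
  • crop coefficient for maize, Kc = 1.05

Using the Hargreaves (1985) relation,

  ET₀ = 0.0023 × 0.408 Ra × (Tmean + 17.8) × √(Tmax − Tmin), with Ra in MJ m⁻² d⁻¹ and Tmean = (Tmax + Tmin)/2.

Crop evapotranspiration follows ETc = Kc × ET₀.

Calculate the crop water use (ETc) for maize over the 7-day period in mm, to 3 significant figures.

Tmean = (30.6 + 23.3)/2 = 26.95 °C
0.408 Ra = 0.408 × 37.6 = 15.3408 mm/d equivalent
ET₀ = 0.0023 × 15.3408 × (26.95 + 17.8) × √7.3 = 0.0023 × 15.3408 × 44.75 × 2.7019 = 4.2662 mm/d
ETc = Kc × ET₀ = 1.05 × 4.2662 = 4.4795 mm/d
Over 7 days: 4.4795 × 7 = 31.357 mm

31.4 mm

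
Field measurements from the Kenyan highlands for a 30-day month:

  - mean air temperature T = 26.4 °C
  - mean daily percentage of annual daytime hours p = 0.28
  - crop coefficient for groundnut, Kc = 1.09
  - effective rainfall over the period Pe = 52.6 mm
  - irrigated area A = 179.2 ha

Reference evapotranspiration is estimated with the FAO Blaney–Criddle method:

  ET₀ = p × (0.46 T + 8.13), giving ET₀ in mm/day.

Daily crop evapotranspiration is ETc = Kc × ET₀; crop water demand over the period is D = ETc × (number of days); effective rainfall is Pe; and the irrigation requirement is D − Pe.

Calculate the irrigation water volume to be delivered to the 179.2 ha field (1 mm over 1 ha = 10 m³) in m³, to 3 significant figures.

ET₀ = 0.28 × (0.46 × 26.4 + 8.13) = 0.28 × 20.274 = 5.6767 mm/d
ETc = Kc × ET₀ = 1.09 × 5.6767 = 6.1876 mm/d
Crop demand D = ETc × 30 d = 6.1876 × 30 = 185.628 mm
D − Pe = 185.628 − 52.6 = 133.028 mm
Volume = 133.028 mm × 179.2 ha × 10 = 238386.2 m³

238000 m³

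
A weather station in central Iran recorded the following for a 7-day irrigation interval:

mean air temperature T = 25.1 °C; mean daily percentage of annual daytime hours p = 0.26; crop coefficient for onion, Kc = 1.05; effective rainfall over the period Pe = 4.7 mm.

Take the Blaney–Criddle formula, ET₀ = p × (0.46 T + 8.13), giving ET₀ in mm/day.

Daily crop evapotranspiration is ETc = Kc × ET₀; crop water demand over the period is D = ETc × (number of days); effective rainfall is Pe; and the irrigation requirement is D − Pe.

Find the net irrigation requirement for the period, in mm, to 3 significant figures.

ET₀ = 0.26 × (0.46 × 25.1 + 8.13) = 0.26 × 19.676 = 5.1158 mm/d
ETc = Kc × ET₀ = 1.05 × 5.1158 = 5.3716 mm/d
Crop demand D = ETc × 7 d = 5.3716 × 7 = 37.601 mm
D − Pe = 37.601 − 4.7 = 32.901 mm

32.9 mm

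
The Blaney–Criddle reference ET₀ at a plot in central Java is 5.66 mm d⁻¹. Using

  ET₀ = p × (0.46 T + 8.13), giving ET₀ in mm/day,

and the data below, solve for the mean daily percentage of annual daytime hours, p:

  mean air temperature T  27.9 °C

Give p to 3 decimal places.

0.270

p = ET₀ / (0.46 T + 8.13) = 5.66 / (0.46 × 27.9 + 8.13) = 5.66 / 20.964 = 0.2700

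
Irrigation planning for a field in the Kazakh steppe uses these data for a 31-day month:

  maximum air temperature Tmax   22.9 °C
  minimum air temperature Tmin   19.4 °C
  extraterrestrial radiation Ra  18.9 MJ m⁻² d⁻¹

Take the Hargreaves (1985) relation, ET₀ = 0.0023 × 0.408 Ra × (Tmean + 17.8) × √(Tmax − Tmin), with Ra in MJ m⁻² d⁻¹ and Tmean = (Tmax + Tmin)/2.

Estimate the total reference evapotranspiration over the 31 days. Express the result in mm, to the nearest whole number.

Tmean = (22.9 + 19.4)/2 = 21.15 °C
0.408 Ra = 0.408 × 18.9 = 7.7112 mm/d equivalent
ET₀ = 0.0023 × 7.7112 × (21.15 + 17.8) × √3.5 = 0.0023 × 7.7112 × 38.95 × 1.8708 = 1.2924 mm/d
Over 31 days: 1.2924 × 31 = 40.064 mm

40 mm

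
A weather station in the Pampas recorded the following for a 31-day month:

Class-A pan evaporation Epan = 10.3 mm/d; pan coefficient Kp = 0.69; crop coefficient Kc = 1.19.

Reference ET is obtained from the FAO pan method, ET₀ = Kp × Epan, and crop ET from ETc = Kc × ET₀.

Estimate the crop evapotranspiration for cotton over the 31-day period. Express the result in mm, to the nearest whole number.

ET₀ = 0.69 × 10.3 = 7.1070 mm/d
ETc = Kc × ET₀ = 1.19 × 7.1070 = 8.4573 mm/d
Over 31 days: 8.4573 × 31 = 262.176 mm

262 mm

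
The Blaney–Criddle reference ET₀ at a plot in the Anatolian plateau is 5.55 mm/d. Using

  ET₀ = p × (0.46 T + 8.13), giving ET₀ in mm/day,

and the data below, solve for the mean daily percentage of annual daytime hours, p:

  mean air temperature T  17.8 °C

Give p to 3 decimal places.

p = ET₀ / (0.46 T + 8.13) = 5.55 / (0.46 × 17.8 + 8.13) = 5.55 / 16.318 = 0.3401

0.340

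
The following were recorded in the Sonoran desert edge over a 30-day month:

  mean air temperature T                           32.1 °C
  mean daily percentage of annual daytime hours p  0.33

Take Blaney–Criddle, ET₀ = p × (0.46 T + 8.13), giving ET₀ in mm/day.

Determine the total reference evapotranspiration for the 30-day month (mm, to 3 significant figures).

227 mm

ET₀ = 0.33 × (0.46 × 32.1 + 8.13) = 0.33 × 22.896 = 7.5557 mm/d
Monthly total = 7.5557 × 30 = 226.671 mm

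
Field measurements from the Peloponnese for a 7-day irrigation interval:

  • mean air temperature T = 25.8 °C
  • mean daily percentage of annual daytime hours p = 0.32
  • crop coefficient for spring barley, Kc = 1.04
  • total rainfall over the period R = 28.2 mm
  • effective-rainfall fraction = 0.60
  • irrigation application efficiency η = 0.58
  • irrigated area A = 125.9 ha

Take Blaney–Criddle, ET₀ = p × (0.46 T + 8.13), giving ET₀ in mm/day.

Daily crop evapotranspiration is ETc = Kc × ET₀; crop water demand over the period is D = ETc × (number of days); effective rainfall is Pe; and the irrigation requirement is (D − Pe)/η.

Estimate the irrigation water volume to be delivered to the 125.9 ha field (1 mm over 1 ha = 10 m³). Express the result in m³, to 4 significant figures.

ET₀ = 0.32 × (0.46 × 25.8 + 8.13) = 0.32 × 19.998 = 6.3994 mm/d
ETc = Kc × ET₀ = 1.04 × 6.3994 = 6.6554 mm/d
Crop demand D = ETc × 7 d = 6.6554 × 7 = 46.588 mm
Pe = 0.60 × 28.2 = 16.920 mm
D − Pe = 46.588 − 16.920 = 29.668 mm
Gross irrigation = 29.668 / 0.58 = 51.152 mm
Volume = 51.152 mm × 125.9 ha × 10 = 64400.4 m³

64400 m³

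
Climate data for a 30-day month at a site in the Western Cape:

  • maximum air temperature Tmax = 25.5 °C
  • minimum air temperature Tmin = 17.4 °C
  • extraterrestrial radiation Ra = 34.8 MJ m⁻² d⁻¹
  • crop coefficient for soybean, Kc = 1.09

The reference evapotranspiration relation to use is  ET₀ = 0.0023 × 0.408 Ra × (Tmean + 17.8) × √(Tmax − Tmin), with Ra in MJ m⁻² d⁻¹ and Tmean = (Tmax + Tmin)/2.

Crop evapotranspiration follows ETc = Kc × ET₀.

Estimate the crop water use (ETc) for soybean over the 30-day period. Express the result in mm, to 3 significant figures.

119 mm

Tmean = (25.5 + 17.4)/2 = 21.45 °C
0.408 Ra = 0.408 × 34.8 = 14.1984 mm/d equivalent
ET₀ = 0.0023 × 14.1984 × (21.45 + 17.8) × √8.1 = 0.0023 × 14.1984 × 39.25 × 2.8460 = 3.6479 mm/d
ETc = Kc × ET₀ = 1.09 × 3.6479 = 3.9762 mm/d
Over 30 days: 3.9762 × 30 = 119.286 mm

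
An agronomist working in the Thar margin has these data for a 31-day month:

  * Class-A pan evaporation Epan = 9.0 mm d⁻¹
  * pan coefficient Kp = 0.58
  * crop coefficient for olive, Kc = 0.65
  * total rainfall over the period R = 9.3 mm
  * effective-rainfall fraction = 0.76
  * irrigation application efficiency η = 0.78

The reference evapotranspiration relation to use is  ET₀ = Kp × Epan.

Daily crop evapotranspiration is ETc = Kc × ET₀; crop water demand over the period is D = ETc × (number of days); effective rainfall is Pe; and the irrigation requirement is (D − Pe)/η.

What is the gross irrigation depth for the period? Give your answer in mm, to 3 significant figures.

126 mm

ET₀ = 0.58 × 9.0 = 5.2200 mm/d
ETc = Kc × ET₀ = 0.65 × 5.2200 = 3.3930 mm/d
Crop demand D = ETc × 31 d = 3.3930 × 31 = 105.183 mm
Pe = 0.76 × 9.3 = 7.068 mm
D − Pe = 105.183 − 7.068 = 98.115 mm
Gross irrigation = 98.115 / 0.78 = 125.788 mm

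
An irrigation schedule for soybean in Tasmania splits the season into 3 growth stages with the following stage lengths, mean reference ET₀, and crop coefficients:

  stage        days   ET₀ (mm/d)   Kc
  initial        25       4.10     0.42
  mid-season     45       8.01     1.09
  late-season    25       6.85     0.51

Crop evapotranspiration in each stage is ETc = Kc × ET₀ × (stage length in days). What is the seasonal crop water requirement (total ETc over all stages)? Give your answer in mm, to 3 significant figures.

initial: 0.42 × 4.10 × 25 = 43.05 mm
mid-season: 1.09 × 8.01 × 45 = 392.89 mm
late-season: 0.51 × 6.85 × 25 = 87.34 mm
Seasonal total = 523.28 mm

523 mm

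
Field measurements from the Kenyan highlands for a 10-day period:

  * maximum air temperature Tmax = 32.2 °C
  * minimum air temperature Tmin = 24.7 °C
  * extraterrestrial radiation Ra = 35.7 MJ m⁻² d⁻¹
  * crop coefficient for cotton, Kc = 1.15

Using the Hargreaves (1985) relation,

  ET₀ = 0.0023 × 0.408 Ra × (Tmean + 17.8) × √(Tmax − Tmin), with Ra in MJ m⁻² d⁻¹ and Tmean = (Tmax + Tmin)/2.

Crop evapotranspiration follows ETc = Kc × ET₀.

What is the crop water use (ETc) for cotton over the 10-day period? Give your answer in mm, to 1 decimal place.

48.8 mm

Tmean = (32.2 + 24.7)/2 = 28.45 °C
0.408 Ra = 0.408 × 35.7 = 14.5656 mm/d equivalent
ET₀ = 0.0023 × 14.5656 × (28.45 + 17.8) × √7.5 = 0.0023 × 14.5656 × 46.25 × 2.7386 = 4.2432 mm/d
ETc = Kc × ET₀ = 1.15 × 4.2432 = 4.8797 mm/d
Over 10 days: 4.8797 × 10 = 48.797 mm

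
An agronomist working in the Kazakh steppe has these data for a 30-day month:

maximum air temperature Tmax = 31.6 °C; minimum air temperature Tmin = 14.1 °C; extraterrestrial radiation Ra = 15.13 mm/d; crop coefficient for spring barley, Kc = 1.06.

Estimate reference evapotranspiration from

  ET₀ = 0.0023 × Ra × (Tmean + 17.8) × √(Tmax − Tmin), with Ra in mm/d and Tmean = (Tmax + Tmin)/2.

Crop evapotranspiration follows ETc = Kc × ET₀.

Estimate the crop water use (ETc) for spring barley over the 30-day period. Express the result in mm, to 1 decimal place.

Tmean = (31.6 + 14.1)/2 = 22.85 °C
ET₀ = 0.0023 × 15.13 × (22.85 + 17.8) × √17.5 = 0.0023 × 15.13 × 40.65 × 4.1833 = 5.9176 mm/d
ETc = Kc × ET₀ = 1.06 × 5.9176 = 6.2727 mm/d
Over 30 days: 6.2727 × 30 = 188.181 mm

188.2 mm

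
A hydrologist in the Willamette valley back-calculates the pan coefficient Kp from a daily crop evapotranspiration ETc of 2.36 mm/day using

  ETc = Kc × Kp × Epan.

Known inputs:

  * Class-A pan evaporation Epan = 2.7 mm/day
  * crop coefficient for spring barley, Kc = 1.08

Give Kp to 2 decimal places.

0.81

ETc = Kc × Kp × Epan  ⇒  Kp = ETc / (Kc × Epan)
Kp = 2.36 / (1.08 × 2.7) = 2.36 / 2.916 = 0.8093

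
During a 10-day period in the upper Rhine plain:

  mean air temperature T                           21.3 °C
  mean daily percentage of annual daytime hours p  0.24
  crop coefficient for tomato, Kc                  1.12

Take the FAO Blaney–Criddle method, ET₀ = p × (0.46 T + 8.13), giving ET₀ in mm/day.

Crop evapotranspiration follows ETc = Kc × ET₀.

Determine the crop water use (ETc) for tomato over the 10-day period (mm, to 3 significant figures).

48.2 mm

ET₀ = 0.24 × (0.46 × 21.3 + 8.13) = 0.24 × 17.928 = 4.3027 mm/d
ETc = Kc × ET₀ = 1.12 × 4.3027 = 4.8190 mm/d
Over 10 days: 4.8190 × 10 = 48.190 mm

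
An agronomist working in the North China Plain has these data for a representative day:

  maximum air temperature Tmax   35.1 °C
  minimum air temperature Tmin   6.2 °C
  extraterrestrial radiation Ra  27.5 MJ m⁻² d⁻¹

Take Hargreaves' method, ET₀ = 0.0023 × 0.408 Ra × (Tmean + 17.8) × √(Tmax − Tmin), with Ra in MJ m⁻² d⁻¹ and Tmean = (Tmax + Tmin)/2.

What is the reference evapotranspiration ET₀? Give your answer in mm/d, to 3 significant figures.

5.33 mm/d

Tmean = (35.1 + 6.2)/2 = 20.65 °C
0.408 Ra = 0.408 × 27.5 = 11.2200 mm/d equivalent
ET₀ = 0.0023 × 11.2200 × (20.65 + 17.8) × √28.9 = 0.0023 × 11.2200 × 38.45 × 5.3759 = 5.3342 mm/d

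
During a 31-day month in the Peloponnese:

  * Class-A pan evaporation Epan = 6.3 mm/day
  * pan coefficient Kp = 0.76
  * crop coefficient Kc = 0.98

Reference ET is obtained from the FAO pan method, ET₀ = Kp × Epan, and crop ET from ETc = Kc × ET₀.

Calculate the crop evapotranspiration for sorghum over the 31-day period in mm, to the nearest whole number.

145 mm

ET₀ = 0.76 × 6.3 = 4.7880 mm/d
ETc = Kc × ET₀ = 0.98 × 4.7880 = 4.6922 mm/d
Over 31 days: 4.6922 × 31 = 145.458 mm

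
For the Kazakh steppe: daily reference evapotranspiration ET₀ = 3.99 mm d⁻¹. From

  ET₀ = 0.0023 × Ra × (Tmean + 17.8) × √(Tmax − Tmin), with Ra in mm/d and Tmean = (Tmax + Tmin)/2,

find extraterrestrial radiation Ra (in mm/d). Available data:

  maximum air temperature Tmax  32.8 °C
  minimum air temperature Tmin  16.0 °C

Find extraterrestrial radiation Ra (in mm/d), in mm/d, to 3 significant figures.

Tmean = 24.40 °C; √ΔT = 4.0988
Ra = ET₀ / [0.0023 × (Tmean+17.8) × √ΔT] = 3.99 / (0.0023 × 42.20 × 4.0988) = 10.029 mm/d

10.0 mm/d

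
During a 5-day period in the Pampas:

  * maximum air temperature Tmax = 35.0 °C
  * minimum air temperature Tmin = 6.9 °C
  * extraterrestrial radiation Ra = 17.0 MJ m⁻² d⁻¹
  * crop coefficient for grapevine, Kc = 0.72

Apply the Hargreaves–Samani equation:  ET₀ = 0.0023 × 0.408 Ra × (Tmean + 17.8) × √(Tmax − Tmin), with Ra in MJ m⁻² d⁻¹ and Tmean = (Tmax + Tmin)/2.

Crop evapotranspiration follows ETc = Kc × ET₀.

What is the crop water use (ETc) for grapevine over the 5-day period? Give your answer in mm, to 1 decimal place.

Tmean = (35.0 + 6.9)/2 = 20.95 °C
0.408 Ra = 0.408 × 17.0 = 6.9360 mm/d equivalent
ET₀ = 0.0023 × 6.9360 × (20.95 + 17.8) × √28.1 = 0.0023 × 6.9360 × 38.75 × 5.3009 = 3.2769 mm/d
ETc = Kc × ET₀ = 0.72 × 3.2769 = 2.3594 mm/d
Over 5 days: 2.3594 × 5 = 11.797 mm

11.8 mm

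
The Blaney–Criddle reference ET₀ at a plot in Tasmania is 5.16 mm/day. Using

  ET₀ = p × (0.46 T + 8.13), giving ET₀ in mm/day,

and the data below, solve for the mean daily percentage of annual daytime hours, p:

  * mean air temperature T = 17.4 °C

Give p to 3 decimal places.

0.320

p = ET₀ / (0.46 T + 8.13) = 5.16 / (0.46 × 17.4 + 8.13) = 5.16 / 16.134 = 0.3198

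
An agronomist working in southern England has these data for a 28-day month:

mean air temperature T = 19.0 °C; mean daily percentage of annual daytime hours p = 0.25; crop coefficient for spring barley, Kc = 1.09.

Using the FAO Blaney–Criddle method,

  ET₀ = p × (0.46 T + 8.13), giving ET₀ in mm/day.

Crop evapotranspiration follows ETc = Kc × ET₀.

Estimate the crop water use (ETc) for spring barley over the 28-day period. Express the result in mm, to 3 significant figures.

129 mm

ET₀ = 0.25 × (0.46 × 19.0 + 8.13) = 0.25 × 16.870 = 4.2175 mm/d
ETc = Kc × ET₀ = 1.09 × 4.2175 = 4.5971 mm/d
Over 28 days: 4.5971 × 28 = 128.719 mm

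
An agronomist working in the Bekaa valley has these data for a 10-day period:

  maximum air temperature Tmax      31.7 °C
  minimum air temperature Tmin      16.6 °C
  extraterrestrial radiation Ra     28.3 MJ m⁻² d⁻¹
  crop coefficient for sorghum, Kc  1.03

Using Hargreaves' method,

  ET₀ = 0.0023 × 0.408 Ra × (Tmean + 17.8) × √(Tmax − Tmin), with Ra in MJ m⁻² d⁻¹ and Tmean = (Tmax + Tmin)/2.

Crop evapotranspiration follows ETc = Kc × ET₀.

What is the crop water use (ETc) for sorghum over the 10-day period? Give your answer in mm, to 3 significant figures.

Tmean = (31.7 + 16.6)/2 = 24.15 °C
0.408 Ra = 0.408 × 28.3 = 11.5464 mm/d equivalent
ET₀ = 0.0023 × 11.5464 × (24.15 + 17.8) × √15.1 = 0.0023 × 11.5464 × 41.95 × 3.8859 = 4.3291 mm/d
ETc = Kc × ET₀ = 1.03 × 4.3291 = 4.4590 mm/d
Over 10 days: 4.4590 × 10 = 44.590 mm

44.6 mm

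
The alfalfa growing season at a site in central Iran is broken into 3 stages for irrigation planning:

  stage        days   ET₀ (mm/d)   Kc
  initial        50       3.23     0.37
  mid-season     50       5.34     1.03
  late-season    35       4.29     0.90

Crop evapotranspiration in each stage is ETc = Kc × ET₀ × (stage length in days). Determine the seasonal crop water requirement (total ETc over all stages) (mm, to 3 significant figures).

initial: 0.37 × 3.23 × 50 = 59.76 mm
mid-season: 1.03 × 5.34 × 50 = 275.01 mm
late-season: 0.90 × 4.29 × 35 = 135.14 mm
Seasonal total = 469.91 mm

470 mm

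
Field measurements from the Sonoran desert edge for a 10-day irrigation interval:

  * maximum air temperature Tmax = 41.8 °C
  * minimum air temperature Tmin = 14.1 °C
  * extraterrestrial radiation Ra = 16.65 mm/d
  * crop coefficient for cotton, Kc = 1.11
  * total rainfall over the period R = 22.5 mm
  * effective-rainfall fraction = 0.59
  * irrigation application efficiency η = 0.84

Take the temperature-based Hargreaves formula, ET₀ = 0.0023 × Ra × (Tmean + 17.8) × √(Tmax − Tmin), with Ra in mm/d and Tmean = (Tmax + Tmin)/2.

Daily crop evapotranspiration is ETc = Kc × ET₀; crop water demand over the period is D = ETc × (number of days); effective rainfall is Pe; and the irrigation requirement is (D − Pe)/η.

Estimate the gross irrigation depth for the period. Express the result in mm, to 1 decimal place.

106.0 mm

Tmean = (41.8 + 14.1)/2 = 27.95 °C
ET₀ = 0.0023 × 16.65 × (27.95 + 17.8) × √27.7 = 0.0023 × 16.65 × 45.75 × 5.2631 = 9.2209 mm/d
ETc = Kc × ET₀ = 1.11 × 9.2209 = 10.2352 mm/d
Crop demand D = ETc × 10 d = 10.2352 × 10 = 102.352 mm
Pe = 0.59 × 22.5 = 13.275 mm
D − Pe = 102.352 − 13.275 = 89.077 mm
Gross irrigation = 89.077 / 0.84 = 106.044 mm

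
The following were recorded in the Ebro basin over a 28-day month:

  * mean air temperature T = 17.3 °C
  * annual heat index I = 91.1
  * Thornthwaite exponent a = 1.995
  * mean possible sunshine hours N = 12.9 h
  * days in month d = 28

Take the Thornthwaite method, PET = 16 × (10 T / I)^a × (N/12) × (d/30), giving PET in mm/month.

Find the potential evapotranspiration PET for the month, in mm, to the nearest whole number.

58 mm

10T/I = 10 × 17.3 / 91.1 = 1.8990
(10T/I)^a = 1.8990^1.995 = 3.5947
Uncorrected PET = 16 × 3.5947 = 57.515 mm
Correction = (N/12)(d/30) = (12.9/12)(28/30) = 1.0033
PET = 57.515 × 1.0033 = 57.705 mm/month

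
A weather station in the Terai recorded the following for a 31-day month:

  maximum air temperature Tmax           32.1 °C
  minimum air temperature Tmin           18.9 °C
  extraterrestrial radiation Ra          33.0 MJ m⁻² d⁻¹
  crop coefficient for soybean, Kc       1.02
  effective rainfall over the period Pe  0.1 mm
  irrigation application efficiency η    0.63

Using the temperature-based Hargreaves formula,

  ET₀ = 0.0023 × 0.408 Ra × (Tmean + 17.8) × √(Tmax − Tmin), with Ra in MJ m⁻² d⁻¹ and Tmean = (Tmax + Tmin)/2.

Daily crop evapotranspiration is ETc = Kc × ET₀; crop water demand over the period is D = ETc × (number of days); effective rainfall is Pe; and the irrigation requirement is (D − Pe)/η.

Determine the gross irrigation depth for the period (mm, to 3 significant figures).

244 mm

Tmean = (32.1 + 18.9)/2 = 25.50 °C
0.408 Ra = 0.408 × 33.0 = 13.4640 mm/d equivalent
ET₀ = 0.0023 × 13.4640 × (25.50 + 17.8) × √13.2 = 0.0023 × 13.4640 × 43.30 × 3.6332 = 4.8717 mm/d
ETc = Kc × ET₀ = 1.02 × 4.8717 = 4.9691 mm/d
Crop demand D = ETc × 31 d = 4.9691 × 31 = 154.042 mm
D − Pe = 154.042 − 0.1 = 153.942 mm
Gross irrigation = 153.942 / 0.63 = 244.352 mm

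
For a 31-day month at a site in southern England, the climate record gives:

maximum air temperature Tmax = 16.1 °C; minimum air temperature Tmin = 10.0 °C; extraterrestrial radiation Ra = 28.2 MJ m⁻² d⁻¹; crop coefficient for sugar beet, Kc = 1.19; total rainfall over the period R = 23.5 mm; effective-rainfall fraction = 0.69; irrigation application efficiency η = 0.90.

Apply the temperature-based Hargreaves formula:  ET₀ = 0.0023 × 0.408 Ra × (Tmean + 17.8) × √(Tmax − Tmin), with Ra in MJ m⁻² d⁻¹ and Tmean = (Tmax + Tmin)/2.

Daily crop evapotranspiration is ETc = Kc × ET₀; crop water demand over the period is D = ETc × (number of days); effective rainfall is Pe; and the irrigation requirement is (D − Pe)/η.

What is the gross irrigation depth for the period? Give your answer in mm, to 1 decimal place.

Tmean = (16.1 + 10.0)/2 = 13.05 °C
0.408 Ra = 0.408 × 28.2 = 11.5056 mm/d equivalent
ET₀ = 0.0023 × 11.5056 × (13.05 + 17.8) × √6.1 = 0.0023 × 11.5056 × 30.85 × 2.4698 = 2.0163 mm/d
ETc = Kc × ET₀ = 1.19 × 2.0163 = 2.3994 mm/d
Crop demand D = ETc × 31 d = 2.3994 × 31 = 74.381 mm
Pe = 0.69 × 23.5 = 16.215 mm
D − Pe = 74.381 − 16.215 = 58.166 mm
Gross irrigation = 58.166 / 0.90 = 64.629 mm

64.6 mm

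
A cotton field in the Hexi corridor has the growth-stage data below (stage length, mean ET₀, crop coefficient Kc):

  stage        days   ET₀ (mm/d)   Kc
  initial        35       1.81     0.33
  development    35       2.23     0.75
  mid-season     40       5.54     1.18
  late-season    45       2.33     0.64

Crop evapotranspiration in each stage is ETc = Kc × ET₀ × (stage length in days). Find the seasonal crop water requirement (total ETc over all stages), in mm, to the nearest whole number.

408 mm

initial: 0.33 × 1.81 × 35 = 20.91 mm
development: 0.75 × 2.23 × 35 = 58.54 mm
mid-season: 1.18 × 5.54 × 40 = 261.49 mm
late-season: 0.64 × 2.33 × 45 = 67.10 mm
Seasonal total = 408.04 mm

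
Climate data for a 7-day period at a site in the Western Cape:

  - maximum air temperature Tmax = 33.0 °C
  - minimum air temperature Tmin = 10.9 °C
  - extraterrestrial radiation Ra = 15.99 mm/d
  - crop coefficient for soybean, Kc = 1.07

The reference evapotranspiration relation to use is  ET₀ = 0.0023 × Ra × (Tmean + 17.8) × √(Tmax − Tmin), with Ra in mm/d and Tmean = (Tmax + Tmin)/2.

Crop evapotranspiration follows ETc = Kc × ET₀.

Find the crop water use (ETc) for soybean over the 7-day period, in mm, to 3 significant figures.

Tmean = (33.0 + 10.9)/2 = 21.95 °C
ET₀ = 0.0023 × 15.99 × (21.95 + 17.8) × √22.1 = 0.0023 × 15.99 × 39.75 × 4.7011 = 6.8725 mm/d
ETc = Kc × ET₀ = 1.07 × 6.8725 = 7.3536 mm/d
Over 7 days: 7.3536 × 7 = 51.475 mm

51.5 mm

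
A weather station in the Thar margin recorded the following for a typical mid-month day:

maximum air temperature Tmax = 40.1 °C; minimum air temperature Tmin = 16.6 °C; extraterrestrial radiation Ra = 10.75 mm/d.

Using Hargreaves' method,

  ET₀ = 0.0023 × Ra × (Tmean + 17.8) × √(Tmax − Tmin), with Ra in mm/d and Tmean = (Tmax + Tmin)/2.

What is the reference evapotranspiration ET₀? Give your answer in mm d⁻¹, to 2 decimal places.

5.53 mm d⁻¹

Tmean = (40.1 + 16.6)/2 = 28.35 °C
ET₀ = 0.0023 × 10.75 × (28.35 + 17.8) × √23.5 = 0.0023 × 10.75 × 46.15 × 4.8477 = 5.5315 mm/d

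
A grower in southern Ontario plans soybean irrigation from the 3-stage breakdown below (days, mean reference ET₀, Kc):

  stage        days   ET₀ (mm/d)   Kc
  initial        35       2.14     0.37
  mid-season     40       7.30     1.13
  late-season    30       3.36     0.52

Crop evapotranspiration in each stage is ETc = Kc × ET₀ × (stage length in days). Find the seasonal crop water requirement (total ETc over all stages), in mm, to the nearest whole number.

410 mm

initial: 0.37 × 2.14 × 35 = 27.71 mm
mid-season: 1.13 × 7.30 × 40 = 329.96 mm
late-season: 0.52 × 3.36 × 30 = 52.42 mm
Seasonal total = 410.09 mm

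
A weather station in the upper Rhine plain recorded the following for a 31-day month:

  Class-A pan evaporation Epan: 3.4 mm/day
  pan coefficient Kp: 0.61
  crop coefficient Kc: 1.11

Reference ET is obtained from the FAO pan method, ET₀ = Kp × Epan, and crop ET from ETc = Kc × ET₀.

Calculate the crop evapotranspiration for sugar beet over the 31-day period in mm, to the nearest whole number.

ET₀ = 0.61 × 3.4 = 2.0740 mm/d
ETc = Kc × ET₀ = 1.11 × 2.0740 = 2.3021 mm/d
Over 31 days: 2.3021 × 31 = 71.365 mm

71 mm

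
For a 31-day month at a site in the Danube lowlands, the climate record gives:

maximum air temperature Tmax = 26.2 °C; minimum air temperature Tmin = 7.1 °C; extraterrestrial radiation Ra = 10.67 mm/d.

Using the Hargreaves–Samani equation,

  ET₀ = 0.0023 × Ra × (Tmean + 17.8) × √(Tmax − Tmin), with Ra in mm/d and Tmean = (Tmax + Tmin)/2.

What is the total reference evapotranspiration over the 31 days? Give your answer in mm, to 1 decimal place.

114.5 mm

Tmean = (26.2 + 7.1)/2 = 16.65 °C
ET₀ = 0.0023 × 10.67 × (16.65 + 17.8) × √19.1 = 0.0023 × 10.67 × 34.45 × 4.3704 = 3.6949 mm/d
Over 31 days: 3.6949 × 31 = 114.542 mm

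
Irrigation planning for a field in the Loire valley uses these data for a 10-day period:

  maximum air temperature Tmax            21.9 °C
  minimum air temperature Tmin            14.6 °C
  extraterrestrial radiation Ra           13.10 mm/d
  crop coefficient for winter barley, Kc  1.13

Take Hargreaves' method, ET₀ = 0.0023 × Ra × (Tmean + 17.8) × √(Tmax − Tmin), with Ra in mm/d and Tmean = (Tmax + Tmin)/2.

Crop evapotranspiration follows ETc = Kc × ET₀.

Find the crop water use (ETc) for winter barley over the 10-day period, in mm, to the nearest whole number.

33 mm

Tmean = (21.9 + 14.6)/2 = 18.25 °C
ET₀ = 0.0023 × 13.10 × (18.25 + 17.8) × √7.3 = 0.0023 × 13.10 × 36.05 × 2.7019 = 2.9348 mm/d
ETc = Kc × ET₀ = 1.13 × 2.9348 = 3.3163 mm/d
Over 10 days: 3.3163 × 10 = 33.163 mm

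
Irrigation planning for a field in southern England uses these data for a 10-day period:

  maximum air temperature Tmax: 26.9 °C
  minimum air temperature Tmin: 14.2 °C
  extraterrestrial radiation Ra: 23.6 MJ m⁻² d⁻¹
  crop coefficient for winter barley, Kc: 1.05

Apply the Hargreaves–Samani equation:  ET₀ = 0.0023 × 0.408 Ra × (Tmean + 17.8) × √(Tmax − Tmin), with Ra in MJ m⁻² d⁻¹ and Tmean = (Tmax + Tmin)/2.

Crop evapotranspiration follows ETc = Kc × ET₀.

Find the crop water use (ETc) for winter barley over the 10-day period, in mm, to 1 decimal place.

31.8 mm

Tmean = (26.9 + 14.2)/2 = 20.55 °C
0.408 Ra = 0.408 × 23.6 = 9.6288 mm/d equivalent
ET₀ = 0.0023 × 9.6288 × (20.55 + 17.8) × √12.7 = 0.0023 × 9.6288 × 38.35 × 3.5637 = 3.0267 mm/d
ETc = Kc × ET₀ = 1.05 × 3.0267 = 3.1780 mm/d
Over 10 days: 3.1780 × 10 = 31.780 mm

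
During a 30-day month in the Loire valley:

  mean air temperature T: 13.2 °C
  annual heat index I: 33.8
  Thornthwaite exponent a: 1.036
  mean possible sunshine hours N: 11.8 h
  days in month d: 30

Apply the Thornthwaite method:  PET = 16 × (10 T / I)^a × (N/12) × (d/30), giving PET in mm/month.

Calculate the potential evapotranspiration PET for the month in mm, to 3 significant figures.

64.5 mm

10T/I = 10 × 13.2 / 33.8 = 3.9053
(10T/I)^a = 3.9053^1.036 = 4.1016
Uncorrected PET = 16 × 4.1016 = 65.626 mm
Correction = (N/12)(d/30) = (11.8/12)(30/30) = 0.9833
PET = 65.626 × 0.9833 = 64.530 mm/month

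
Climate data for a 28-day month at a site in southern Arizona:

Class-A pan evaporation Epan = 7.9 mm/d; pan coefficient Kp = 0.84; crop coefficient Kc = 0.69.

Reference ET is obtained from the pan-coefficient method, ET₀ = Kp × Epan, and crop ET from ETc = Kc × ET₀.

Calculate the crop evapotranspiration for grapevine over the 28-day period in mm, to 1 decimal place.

128.2 mm

ET₀ = 0.84 × 7.9 = 6.6360 mm/d
ETc = Kc × ET₀ = 0.69 × 6.6360 = 4.5788 mm/d
Over 28 days: 4.5788 × 28 = 128.206 mm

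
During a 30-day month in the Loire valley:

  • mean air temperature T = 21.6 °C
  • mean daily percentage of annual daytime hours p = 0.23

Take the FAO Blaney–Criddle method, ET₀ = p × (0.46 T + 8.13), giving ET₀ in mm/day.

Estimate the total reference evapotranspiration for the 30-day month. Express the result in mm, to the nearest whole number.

ET₀ = 0.23 × (0.46 × 21.6 + 8.13) = 0.23 × 18.066 = 4.1552 mm/d
Monthly total = 4.1552 × 30 = 124.656 mm

125 mm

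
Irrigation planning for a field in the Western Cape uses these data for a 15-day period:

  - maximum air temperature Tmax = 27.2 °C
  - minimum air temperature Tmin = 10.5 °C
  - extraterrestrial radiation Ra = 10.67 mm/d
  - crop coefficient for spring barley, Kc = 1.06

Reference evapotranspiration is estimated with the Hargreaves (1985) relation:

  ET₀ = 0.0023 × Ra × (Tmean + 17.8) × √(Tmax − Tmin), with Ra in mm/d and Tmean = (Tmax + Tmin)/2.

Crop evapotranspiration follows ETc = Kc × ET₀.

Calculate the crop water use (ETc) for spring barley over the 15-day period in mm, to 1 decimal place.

58.4 mm

Tmean = (27.2 + 10.5)/2 = 18.85 °C
ET₀ = 0.0023 × 10.67 × (18.85 + 17.8) × √16.7 = 0.0023 × 10.67 × 36.65 × 4.0866 = 3.6756 mm/d
ETc = Kc × ET₀ = 1.06 × 3.6756 = 3.8961 mm/d
Over 15 days: 3.8961 × 15 = 58.442 mm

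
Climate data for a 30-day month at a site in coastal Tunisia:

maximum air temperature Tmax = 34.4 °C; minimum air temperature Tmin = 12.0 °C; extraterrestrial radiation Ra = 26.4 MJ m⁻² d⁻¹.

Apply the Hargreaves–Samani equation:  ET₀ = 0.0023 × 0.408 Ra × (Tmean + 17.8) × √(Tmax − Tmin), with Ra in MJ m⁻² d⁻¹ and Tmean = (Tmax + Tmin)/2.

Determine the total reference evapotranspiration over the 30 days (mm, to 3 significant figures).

144 mm

Tmean = (34.4 + 12.0)/2 = 23.20 °C
0.408 Ra = 0.408 × 26.4 = 10.7712 mm/d equivalent
ET₀ = 0.0023 × 10.7712 × (23.20 + 17.8) × √22.4 = 0.0023 × 10.7712 × 41.00 × 4.7329 = 4.8073 mm/d
Over 30 days: 4.8073 × 30 = 144.219 mm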